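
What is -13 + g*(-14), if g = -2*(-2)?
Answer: -69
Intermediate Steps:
g = 4
-13 + g*(-14) = -13 + 4*(-14) = -13 - 56 = -69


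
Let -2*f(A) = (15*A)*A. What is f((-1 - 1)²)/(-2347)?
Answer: 120/2347 ≈ 0.051129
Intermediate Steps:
f(A) = -15*A²/2 (f(A) = -15*A*A/2 = -15*A²/2)
f((-1 - 1)²)/(-2347) = -15*(-1 - 1)⁴/2/(-2347) = -15*((-2)²)²/2*(-1/2347) = -15/2*4²*(-1/2347) = -15/2*16*(-1/2347) = -120*(-1/2347) = 120/2347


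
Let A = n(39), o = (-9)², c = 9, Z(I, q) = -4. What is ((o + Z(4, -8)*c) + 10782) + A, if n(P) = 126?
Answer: 10953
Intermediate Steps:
o = 81
A = 126
((o + Z(4, -8)*c) + 10782) + A = ((81 - 4*9) + 10782) + 126 = ((81 - 36) + 10782) + 126 = (45 + 10782) + 126 = 10827 + 126 = 10953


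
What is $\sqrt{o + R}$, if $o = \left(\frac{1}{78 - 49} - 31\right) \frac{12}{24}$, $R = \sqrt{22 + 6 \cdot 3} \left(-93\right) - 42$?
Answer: $\frac{\sqrt{-48343 - 156426 \sqrt{10}}}{29} \approx 25.41 i$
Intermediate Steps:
$R = -42 - 186 \sqrt{10}$ ($R = \sqrt{22 + 18} \left(-93\right) - 42 = \sqrt{40} \left(-93\right) - 42 = 2 \sqrt{10} \left(-93\right) - 42 = - 186 \sqrt{10} - 42 = -42 - 186 \sqrt{10} \approx -630.18$)
$o = - \frac{449}{29}$ ($o = \left(\frac{1}{29} - 31\right) 12 \cdot \frac{1}{24} = \left(\frac{1}{29} - 31\right) \frac{1}{2} = \left(- \frac{898}{29}\right) \frac{1}{2} = - \frac{449}{29} \approx -15.483$)
$\sqrt{o + R} = \sqrt{- \frac{449}{29} - \left(42 + 186 \sqrt{10}\right)} = \sqrt{- \frac{1667}{29} - 186 \sqrt{10}}$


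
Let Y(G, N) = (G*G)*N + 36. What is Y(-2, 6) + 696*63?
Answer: 43908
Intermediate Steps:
Y(G, N) = 36 + N*G**2 (Y(G, N) = G**2*N + 36 = N*G**2 + 36 = 36 + N*G**2)
Y(-2, 6) + 696*63 = (36 + 6*(-2)**2) + 696*63 = (36 + 6*4) + 43848 = (36 + 24) + 43848 = 60 + 43848 = 43908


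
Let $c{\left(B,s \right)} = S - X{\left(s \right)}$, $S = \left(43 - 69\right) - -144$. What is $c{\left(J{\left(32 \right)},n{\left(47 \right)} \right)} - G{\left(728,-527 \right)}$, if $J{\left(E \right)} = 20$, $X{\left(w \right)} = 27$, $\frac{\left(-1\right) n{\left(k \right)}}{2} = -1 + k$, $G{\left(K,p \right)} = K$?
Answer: $-637$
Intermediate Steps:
$n{\left(k \right)} = 2 - 2 k$ ($n{\left(k \right)} = - 2 \left(-1 + k\right) = 2 - 2 k$)
$S = 118$ ($S = -26 + 144 = 118$)
$c{\left(B,s \right)} = 91$ ($c{\left(B,s \right)} = 118 - 27 = 91$)
$c{\left(J{\left(32 \right)},n{\left(47 \right)} \right)} - G{\left(728,-527 \right)} = 91 - 728 = -637$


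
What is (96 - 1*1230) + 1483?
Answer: 349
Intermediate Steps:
(96 - 1*1230) + 1483 = (96 - 1230) + 1483 = -1134 + 1483 = 349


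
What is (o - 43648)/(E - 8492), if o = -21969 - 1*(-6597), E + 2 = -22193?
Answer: 59020/30687 ≈ 1.9233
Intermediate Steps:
E = -22195 (E = -2 - 22193 = -22195)
o = -15372 (o = -21969 + 6597 = -15372)
(o - 43648)/(E - 8492) = (-15372 - 43648)/(-22195 - 8492) = -59020/(-30687) = -59020*(-1/30687) = 59020/30687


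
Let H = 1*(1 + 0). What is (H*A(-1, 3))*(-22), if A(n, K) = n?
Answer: 22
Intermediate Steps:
H = 1 (H = 1*1 = 1)
(H*A(-1, 3))*(-22) = (1*(-1))*(-22) = -1*(-22) = 22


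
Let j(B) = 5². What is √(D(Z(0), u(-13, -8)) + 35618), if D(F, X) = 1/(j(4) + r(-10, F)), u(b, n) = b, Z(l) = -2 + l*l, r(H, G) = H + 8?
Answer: √18841945/23 ≈ 188.73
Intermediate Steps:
r(H, G) = 8 + H
Z(l) = -2 + l²
j(B) = 25
D(F, X) = 1/23 (D(F, X) = 1/(25 + (8 - 10)) = 1/(25 - 2) = 1/23)
√(D(Z(0), u(-13, -8)) + 35618) = √(1/23 + 35618) = √(819215/23) = √18841945/23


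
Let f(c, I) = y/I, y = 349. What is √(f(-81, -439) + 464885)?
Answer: 11*√740437594/439 ≈ 681.82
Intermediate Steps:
f(c, I) = 349/I
√(f(-81, -439) + 464885) = √(349/(-439) + 464885) = √(349*(-1/439) + 464885) = √(-349/439 + 464885) = √(204084166/439) = 11*√740437594/439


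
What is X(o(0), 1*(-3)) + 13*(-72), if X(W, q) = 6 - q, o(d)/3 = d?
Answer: -927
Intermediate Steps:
o(d) = 3*d
X(o(0), 1*(-3)) + 13*(-72) = (6 - (-3)) + 13*(-72) = (6 - 1*(-3)) - 936 = (6 + 3) - 936 = 9 - 936 = -927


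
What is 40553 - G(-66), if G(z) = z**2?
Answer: 36197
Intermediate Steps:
40553 - G(-66) = 40553 - 1*(-66)**2 = 40553 - 1*4356 = 40553 - 4356 = 36197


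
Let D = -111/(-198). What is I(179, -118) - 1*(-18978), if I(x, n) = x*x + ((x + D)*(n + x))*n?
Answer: -40968122/33 ≈ -1.2415e+6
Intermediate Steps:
D = 37/66 (D = -111*(-1/198) = 37/66 ≈ 0.56061)
I(x, n) = x² + n*(37/66 + x)*(n + x) (I(x, n) = x*x + ((x + 37/66)*(n + x))*n = x² + ((37/66 + x)*(n + x))*n = x² + n*(37/66 + x)*(n + x))
I(179, -118) - 1*(-18978) = (179² + (37/66)*(-118)² - 118*179² + 179*(-118)² + (37/66)*(-118)*179) - 1*(-18978) = (32041 + (37/66)*13924 - 118*32041 + 179*13924 - 390757/33) + 18978 = (32041 + 257594/33 - 3780838 + 2492396 - 390757/33) + 18978 = -41594396/33 + 18978 = -40968122/33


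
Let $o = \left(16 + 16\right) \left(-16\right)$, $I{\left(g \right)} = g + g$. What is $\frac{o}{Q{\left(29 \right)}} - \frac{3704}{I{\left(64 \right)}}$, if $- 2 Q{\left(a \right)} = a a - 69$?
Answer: $- \frac{85263}{3088} \approx -27.611$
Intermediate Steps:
$Q{\left(a \right)} = \frac{69}{2} - \frac{a^{2}}{2}$ ($Q{\left(a \right)} = - \frac{a a - 69}{2} = - \frac{a^{2} - 69}{2} = - \frac{-69 + a^{2}}{2} = \frac{69}{2} - \frac{a^{2}}{2}$)
$I{\left(g \right)} = 2 g$
$o = -512$ ($o = 32 \left(-16\right) = -512$)
$\frac{o}{Q{\left(29 \right)}} - \frac{3704}{I{\left(64 \right)}} = - \frac{512}{\frac{69}{2} - \frac{29^{2}}{2}} - \frac{3704}{2 \cdot 64} = - \frac{512}{\frac{69}{2} - \frac{841}{2}} - \frac{3704}{128} = - \frac{512}{\frac{69}{2} - \frac{841}{2}} - \frac{463}{16} = - \frac{512}{-386} - \frac{463}{16} = \left(-512\right) \left(- \frac{1}{386}\right) - \frac{463}{16} = \frac{256}{193} - \frac{463}{16} = - \frac{85263}{3088}$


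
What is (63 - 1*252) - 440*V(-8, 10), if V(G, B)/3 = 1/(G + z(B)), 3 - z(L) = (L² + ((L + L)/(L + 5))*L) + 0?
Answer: -12627/71 ≈ -177.84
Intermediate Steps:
z(L) = 3 - L² - 2*L²/(5 + L) (z(L) = 3 - ((L² + ((L + L)/(L + 5))*L) + 0) = 3 - ((L² + ((2*L)/(5 + L))*L) + 0) = 3 - ((L² + (2*L/(5 + L))*L) + 0) = 3 - ((L² + 2*L²/(5 + L)) + 0) = 3 - (L² + 2*L²/(5 + L)) = 3 + (-L² - 2*L²/(5 + L)) = 3 - L² - 2*L²/(5 + L))
V(G, B) = 3/(G + (15 - B³ - 7*B² + 3*B)/(5 + B))
(63 - 1*252) - 440*V(-8, 10) = (63 - 1*252) - 1320*(5 + 10)/(15 - 1*10³ - 7*10² + 3*10 - 8*(5 + 10)) = (63 - 252) - 1320*15/(15 - 1*1000 - 7*100 + 30 - 8*15) = -189 - 1320*15/(15 - 1000 - 700 + 30 - 120) = -189 - 1320*15/(-1775) = -189 - 1320*(-1)*15/1775 = -189 - 440*(-9/355) = -189 + 792/71 = -12627/71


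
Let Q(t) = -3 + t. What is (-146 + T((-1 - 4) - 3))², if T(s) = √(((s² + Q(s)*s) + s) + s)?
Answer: 21452 - 584*√34 ≈ 18047.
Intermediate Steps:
T(s) = √(s² + 2*s + s*(-3 + s)) (T(s) = √(((s² + (-3 + s)*s) + s) + s) = √(((s² + s*(-3 + s)) + s) + s) = √((s + s² + s*(-3 + s)) + s) = √(s² + 2*s + s*(-3 + s)))
(-146 + T((-1 - 4) - 3))² = (-146 + √(((-1 - 4) - 3)*(-1 + 2*((-1 - 4) - 3))))² = (-146 + √((-5 - 3)*(-1 + 2*(-5 - 3))))² = (-146 + √(-8*(-1 + 2*(-8))))² = (-146 + √(-8*(-1 - 16)))² = (-146 + √(-8*(-17)))² = (-146 + √136)² = (-146 + 2*√34)²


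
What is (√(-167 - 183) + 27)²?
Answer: 379 + 270*I*√14 ≈ 379.0 + 1010.2*I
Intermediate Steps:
(√(-167 - 183) + 27)² = (√(-350) + 27)² = (5*I*√14 + 27)² = (27 + 5*I*√14)²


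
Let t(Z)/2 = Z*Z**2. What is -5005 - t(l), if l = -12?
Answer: -1549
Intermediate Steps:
t(Z) = 2*Z**3 (t(Z) = 2*(Z*Z**2) = 2*Z**3)
-5005 - t(l) = -5005 - 2*(-12)**3 = -5005 - 2*(-1728) = -5005 - 1*(-3456) = -5005 + 3456 = -1549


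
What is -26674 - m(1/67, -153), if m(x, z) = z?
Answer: -26521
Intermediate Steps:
-26674 - m(1/67, -153) = -26674 - 1*(-153) = -26674 + 153 = -26521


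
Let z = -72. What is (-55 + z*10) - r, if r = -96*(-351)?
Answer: -34471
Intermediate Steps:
r = 33696
(-55 + z*10) - r = (-55 - 72*10) - 1*33696 = (-55 - 720) - 33696 = -775 - 33696 = -34471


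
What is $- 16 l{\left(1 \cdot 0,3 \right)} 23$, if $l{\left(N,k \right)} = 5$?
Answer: $-1840$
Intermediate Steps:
$- 16 l{\left(1 \cdot 0,3 \right)} 23 = \left(-16\right) 5 \cdot 23 = \left(-80\right) 23 = -1840$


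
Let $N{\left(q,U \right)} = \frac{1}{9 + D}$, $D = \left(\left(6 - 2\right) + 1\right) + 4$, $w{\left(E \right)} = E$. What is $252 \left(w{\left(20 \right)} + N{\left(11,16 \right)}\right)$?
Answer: $5054$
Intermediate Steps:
$D = 9$ ($D = \left(\left(6 - 2\right) + 1\right) + 4 = \left(4 + 1\right) + 4 = 5 + 4 = 9$)
$N{\left(q,U \right)} = \frac{1}{18}$ ($N{\left(q,U \right)} = \frac{1}{9 + 9} = \frac{1}{18}$)
$252 \left(w{\left(20 \right)} + N{\left(11,16 \right)}\right) = 252 \left(20 + \frac{1}{18}\right) = 252 \cdot \frac{361}{18} = 5054$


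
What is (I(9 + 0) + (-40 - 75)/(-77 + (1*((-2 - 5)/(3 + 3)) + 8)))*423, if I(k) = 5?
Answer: 1182285/421 ≈ 2808.3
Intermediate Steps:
(I(9 + 0) + (-40 - 75)/(-77 + (1*((-2 - 5)/(3 + 3)) + 8)))*423 = (5 + (-40 - 75)/(-77 + (1*((-2 - 5)/(3 + 3)) + 8)))*423 = (5 - 115/(-77 + (1*(-7/6) + 8)))*423 = (5 - 115/(-77 + (-7/6 + 8)))*423 = (5 - 115/(-77 + 41/6))*423 = (5 - 115/(-421/6))*423 = (5 - 115*(-6/421))*423 = (5 + 690/421)*423 = (2795/421)*423 = 1182285/421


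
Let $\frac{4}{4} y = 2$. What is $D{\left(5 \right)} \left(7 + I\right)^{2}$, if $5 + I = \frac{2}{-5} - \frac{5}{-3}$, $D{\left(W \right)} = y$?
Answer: $\frac{4802}{225} \approx 21.342$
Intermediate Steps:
$y = 2$
$D{\left(W \right)} = 2$
$I = - \frac{56}{15}$ ($I = -5 + \left(\frac{2}{-5} - \frac{5}{-3}\right) = -5 + \left(2 \left(- \frac{1}{5}\right) - - \frac{5}{3}\right) = -5 + \left(- \frac{2}{5} + \frac{5}{3}\right) = -5 + \frac{19}{15} = - \frac{56}{15} \approx -3.7333$)
$D{\left(5 \right)} \left(7 + I\right)^{2} = 2 \left(7 - \frac{56}{15}\right)^{2} = 2 \left(\frac{49}{15}\right)^{2} = 2 \cdot \frac{2401}{225} = \frac{4802}{225}$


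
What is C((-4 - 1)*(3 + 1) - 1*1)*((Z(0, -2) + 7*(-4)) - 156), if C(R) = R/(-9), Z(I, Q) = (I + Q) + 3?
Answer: -427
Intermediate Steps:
Z(I, Q) = 3 + I + Q
C(R) = -R/9 (C(R) = R*(-⅑) = -R/9)
C((-4 - 1)*(3 + 1) - 1*1)*((Z(0, -2) + 7*(-4)) - 156) = (-((-4 - 1)*(3 + 1) - 1*1)/9)*(((3 + 0 - 2) + 7*(-4)) - 156) = (-(-5*4 - 1)/9)*((1 - 28) - 156) = (-(-20 - 1)/9)*(-27 - 156) = -⅑*(-21)*(-183) = (7/3)*(-183) = -427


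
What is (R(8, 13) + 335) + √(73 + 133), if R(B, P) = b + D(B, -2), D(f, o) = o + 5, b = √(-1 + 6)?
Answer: 338 + √5 + √206 ≈ 354.59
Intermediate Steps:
b = √5 ≈ 2.2361
D(f, o) = 5 + o
R(B, P) = 3 + √5 (R(B, P) = √5 + (5 - 2) = √5 + 3 = 3 + √5)
(R(8, 13) + 335) + √(73 + 133) = ((3 + √5) + 335) + √(73 + 133) = (338 + √5) + √206 = 338 + √5 + √206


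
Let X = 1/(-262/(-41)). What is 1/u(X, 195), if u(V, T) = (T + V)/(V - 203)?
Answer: -53145/51131 ≈ -1.0394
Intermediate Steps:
X = 41/262 (X = 1/(-262*(-1/41)) = 1/(262/41) = 41/262 ≈ 0.15649)
u(V, T) = (T + V)/(-203 + V)
1/u(X, 195) = 1/((195 + 41/262)/(-203 + 41/262)) = 1/((51131/262)/(-53145/262)) = 1/(-262/53145*51131/262) = 1/(-51131/53145) = -53145/51131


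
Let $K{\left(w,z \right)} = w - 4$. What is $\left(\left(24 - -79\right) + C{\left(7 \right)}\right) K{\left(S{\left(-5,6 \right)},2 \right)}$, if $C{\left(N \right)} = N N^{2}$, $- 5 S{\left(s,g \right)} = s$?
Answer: $-1338$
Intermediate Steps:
$S{\left(s,g \right)} = - \frac{s}{5}$
$C{\left(N \right)} = N^{3}$
$K{\left(w,z \right)} = -4 + w$
$\left(\left(24 - -79\right) + C{\left(7 \right)}\right) K{\left(S{\left(-5,6 \right)},2 \right)} = \left(\left(24 - -79\right) + 7^{3}\right) \left(-4 - -1\right) = \left(\left(24 + 79\right) + 343\right) \left(-4 + 1\right) = \left(103 + 343\right) \left(-3\right) = 446 \left(-3\right) = -1338$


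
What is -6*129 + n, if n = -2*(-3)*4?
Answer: -750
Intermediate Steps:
n = 24 (n = 6*4 = 24)
-6*129 + n = -6*129 + 24 = -774 + 24 = -750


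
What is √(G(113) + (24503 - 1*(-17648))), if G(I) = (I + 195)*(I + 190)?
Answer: 5*√5419 ≈ 368.07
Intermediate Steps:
G(I) = (190 + I)*(195 + I) (G(I) = (195 + I)*(190 + I) = (190 + I)*(195 + I))
√(G(113) + (24503 - 1*(-17648))) = √((37050 + 113² + 385*113) + (24503 - 1*(-17648))) = √((37050 + 12769 + 43505) + (24503 + 17648)) = √(93324 + 42151) = √135475 = 5*√5419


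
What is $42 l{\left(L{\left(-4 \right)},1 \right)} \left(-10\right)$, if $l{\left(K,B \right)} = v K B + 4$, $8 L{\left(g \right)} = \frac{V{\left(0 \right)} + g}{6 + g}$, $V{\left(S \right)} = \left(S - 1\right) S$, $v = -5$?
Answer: $-2205$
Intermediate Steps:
$V{\left(S \right)} = S \left(-1 + S\right)$ ($V{\left(S \right)} = \left(-1 + S\right) S = S \left(-1 + S\right)$)
$L{\left(g \right)} = \frac{g}{8 \left(6 + g\right)}$ ($L{\left(g \right)} = \frac{\left(0 \left(-1 + 0\right) + g\right) \frac{1}{6 + g}}{8} = \frac{\left(0 \left(-1\right) + g\right) \frac{1}{6 + g}}{8} = \frac{\left(0 + g\right) \frac{1}{6 + g}}{8} = \frac{g \frac{1}{6 + g}}{8} = \frac{g}{8 \left(6 + g\right)}$)
$l{\left(K,B \right)} = 4 - 5 B K$ ($l{\left(K,B \right)} = - 5 K B + 4 = - 5 B K + 4 = 4 - 5 B K$)
$42 l{\left(L{\left(-4 \right)},1 \right)} \left(-10\right) = 42 \left(4 - 5 \cdot \frac{1}{8} \left(-4\right) \frac{1}{6 - 4}\right) \left(-10\right) = 42 \left(4 - 5 \cdot \frac{1}{8} \left(-4\right) \frac{1}{2}\right) \left(-10\right) = 42 \left(4 - 5 \left(- \frac{1}{4}\right)\right) \left(-10\right) = 42 \left(4 + \frac{5}{4}\right) \left(-10\right) = 42 \cdot \frac{21}{4} \left(-10\right) = \frac{441}{2} \left(-10\right) = -2205$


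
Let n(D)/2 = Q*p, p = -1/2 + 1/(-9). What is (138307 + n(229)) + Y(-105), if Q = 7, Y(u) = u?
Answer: 1243741/9 ≈ 1.3819e+5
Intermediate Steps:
p = -11/18 (p = -1*½ + 1*(-⅑) = -½ - ⅑ = -11/18 ≈ -0.61111)
n(D) = -77/9 (n(D) = 2*(7*(-11/18)) = 2*(-77/18) = -77/9)
(138307 + n(229)) + Y(-105) = (138307 - 77/9) - 105 = 1244686/9 - 105 = 1243741/9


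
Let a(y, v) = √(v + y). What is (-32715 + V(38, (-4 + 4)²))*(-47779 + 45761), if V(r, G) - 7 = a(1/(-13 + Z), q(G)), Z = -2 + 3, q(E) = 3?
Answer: 66004744 - 1009*√105/3 ≈ 6.6001e+7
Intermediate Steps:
Z = 1
V(r, G) = 7 + √105/6 (V(r, G) = 7 + √(3 + 1/(-13 + 1)) = 7 + √(3 + 1/(-12)) = 7 + √(3 - 1/12) = 7 + √(35/12) = 7 + √105/6)
(-32715 + V(38, (-4 + 4)²))*(-47779 + 45761) = (-32715 + (7 + √105/6))*(-47779 + 45761) = (-32708 + √105/6)*(-2018) = 66004744 - 1009*√105/3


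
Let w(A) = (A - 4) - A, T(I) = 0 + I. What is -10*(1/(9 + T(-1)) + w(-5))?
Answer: 155/4 ≈ 38.750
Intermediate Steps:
T(I) = I
w(A) = -4 (w(A) = (-4 + A) - A = -4)
-10*(1/(9 + T(-1)) + w(-5)) = -10*(1/(9 - 1) - 4) = -10*(1/8 - 4) = -10*(⅛ - 4) = -10*(-31/8) = 155/4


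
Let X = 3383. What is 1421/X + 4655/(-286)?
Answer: -15341459/967538 ≈ -15.856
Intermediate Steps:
1421/X + 4655/(-286) = 1421/3383 + 4655/(-286) = 1421*(1/3383) + 4655*(-1/286) = 1421/3383 - 4655/286 = -15341459/967538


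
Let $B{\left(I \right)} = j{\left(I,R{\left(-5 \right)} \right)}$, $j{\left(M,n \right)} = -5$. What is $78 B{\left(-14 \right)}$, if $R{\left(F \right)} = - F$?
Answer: $-390$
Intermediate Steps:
$B{\left(I \right)} = -5$
$78 B{\left(-14 \right)} = 78 \left(-5\right) = -390$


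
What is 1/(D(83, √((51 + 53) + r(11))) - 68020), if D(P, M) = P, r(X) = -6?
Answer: -1/67937 ≈ -1.4720e-5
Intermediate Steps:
1/(D(83, √((51 + 53) + r(11))) - 68020) = 1/(83 - 68020) = 1/(-67937) = -1/67937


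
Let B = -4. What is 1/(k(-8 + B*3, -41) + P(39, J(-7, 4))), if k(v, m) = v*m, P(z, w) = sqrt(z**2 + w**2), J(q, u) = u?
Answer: 820/670863 - sqrt(1537)/670863 ≈ 0.0011639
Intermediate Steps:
P(z, w) = sqrt(w**2 + z**2)
k(v, m) = m*v
1/(k(-8 + B*3, -41) + P(39, J(-7, 4))) = 1/(-41*(-8 - 4*3) + sqrt(4**2 + 39**2)) = 1/(-41*(-8 - 12) + sqrt(16 + 1521)) = 1/(-41*(-20) + sqrt(1537)) = 1/(820 + sqrt(1537))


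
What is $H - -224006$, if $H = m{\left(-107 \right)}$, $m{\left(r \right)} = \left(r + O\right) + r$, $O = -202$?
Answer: $223590$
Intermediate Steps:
$m{\left(r \right)} = -202 + 2 r$ ($m{\left(r \right)} = \left(r - 202\right) + r = \left(-202 + r\right) + r = -202 + 2 r$)
$H = -416$ ($H = -202 + 2 \left(-107\right) = -202 - 214 = -416$)
$H - -224006 = -416 - -224006 = -416 + 224006 = 223590$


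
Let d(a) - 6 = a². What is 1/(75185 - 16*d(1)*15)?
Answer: 1/73505 ≈ 1.3605e-5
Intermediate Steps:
d(a) = 6 + a²
1/(75185 - 16*d(1)*15) = 1/(75185 - 16*(6 + 1²)*15) = 1/(75185 - 16*(6 + 1)*15) = 1/(75185 - 16*7*15) = 1/(75185 - 112*15) = 1/(75185 - 1680) = 1/73505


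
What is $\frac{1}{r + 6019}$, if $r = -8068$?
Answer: $- \frac{1}{2049} \approx -0.00048804$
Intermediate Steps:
$\frac{1}{r + 6019} = \frac{1}{-8068 + 6019} = \frac{1}{-2049} = - \frac{1}{2049}$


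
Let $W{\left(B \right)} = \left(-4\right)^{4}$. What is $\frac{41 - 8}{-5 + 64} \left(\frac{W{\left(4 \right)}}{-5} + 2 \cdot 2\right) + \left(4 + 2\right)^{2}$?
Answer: $\frac{48}{5} \approx 9.6$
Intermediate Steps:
$W{\left(B \right)} = 256$
$\frac{41 - 8}{-5 + 64} \left(\frac{W{\left(4 \right)}}{-5} + 2 \cdot 2\right) + \left(4 + 2\right)^{2} = \frac{41 - 8}{-5 + 64} \left(\frac{256}{-5} + 2 \cdot 2\right) + \left(4 + 2\right)^{2} = \frac{33}{59} \left(256 \left(- \frac{1}{5}\right) + 4\right) + 6^{2} = 33 \cdot \frac{1}{59} \left(- \frac{256}{5} + 4\right) + 36 = \frac{33}{59} \left(- \frac{236}{5}\right) + 36 = - \frac{132}{5} + 36 = \frac{48}{5}$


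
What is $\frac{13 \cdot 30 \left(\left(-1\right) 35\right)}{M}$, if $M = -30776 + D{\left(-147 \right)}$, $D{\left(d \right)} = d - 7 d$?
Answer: $\frac{6825}{14947} \approx 0.45661$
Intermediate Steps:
$D{\left(d \right)} = - 6 d$
$M = -29894$ ($M = -30776 - -882 = -30776 + 882 = -29894$)
$\frac{13 \cdot 30 \left(\left(-1\right) 35\right)}{M} = \frac{13 \cdot 30 \left(\left(-1\right) 35\right)}{-29894} = 390 \left(-35\right) \left(- \frac{1}{29894}\right) = \left(-13650\right) \left(- \frac{1}{29894}\right) = \frac{6825}{14947}$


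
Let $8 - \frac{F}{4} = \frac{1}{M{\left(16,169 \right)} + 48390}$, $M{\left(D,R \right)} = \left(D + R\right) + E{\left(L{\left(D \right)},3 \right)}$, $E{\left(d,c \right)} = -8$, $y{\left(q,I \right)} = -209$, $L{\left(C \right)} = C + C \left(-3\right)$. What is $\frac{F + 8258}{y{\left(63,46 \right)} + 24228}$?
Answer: $\frac{402620426}{1166530773} \approx 0.34514$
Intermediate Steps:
$L{\left(C \right)} = - 2 C$ ($L{\left(C \right)} = C - 3 C = - 2 C$)
$M{\left(D,R \right)} = -8 + D + R$ ($M{\left(D,R \right)} = \left(D + R\right) - 8 = -8 + D + R$)
$F = \frac{1554140}{48567}$ ($F = 32 - \frac{4}{\left(-8 + 16 + 169\right) + 48390} = 32 - \frac{4}{177 + 48390} = 32 - \frac{4}{48567} = \frac{1554140}{48567} \approx 32.0$)
$\frac{F + 8258}{y{\left(63,46 \right)} + 24228} = \frac{\frac{1554140}{48567} + 8258}{-209 + 24228} = \frac{402620426}{48567 \cdot 24019} = \frac{402620426}{48567} \cdot \frac{1}{24019} = \frac{402620426}{1166530773}$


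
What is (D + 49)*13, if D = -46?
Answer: 39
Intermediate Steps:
(D + 49)*13 = (-46 + 49)*13 = 3*13 = 39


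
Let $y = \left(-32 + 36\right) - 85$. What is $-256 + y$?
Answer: $-337$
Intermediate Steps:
$y = -81$ ($y = 4 - 85 = -81$)
$-256 + y = -256 - 81 = -337$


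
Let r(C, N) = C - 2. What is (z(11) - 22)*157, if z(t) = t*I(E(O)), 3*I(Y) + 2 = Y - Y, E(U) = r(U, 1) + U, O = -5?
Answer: -13816/3 ≈ -4605.3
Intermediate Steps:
r(C, N) = -2 + C
E(U) = -2 + 2*U (E(U) = (-2 + U) + U = -2 + 2*U)
I(Y) = -2/3 (I(Y) = -2/3 + (Y - Y)/3 = -2/3 + (1/3)*0 = -2/3 + 0 = -2/3)
z(t) = -2*t/3 (z(t) = t*(-2/3) = -2*t/3)
(z(11) - 22)*157 = (-2/3*11 - 22)*157 = (-22/3 - 22)*157 = -88/3*157 = -13816/3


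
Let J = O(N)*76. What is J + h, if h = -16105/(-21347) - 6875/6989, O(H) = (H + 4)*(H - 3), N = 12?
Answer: 1632746935972/149194183 ≈ 10944.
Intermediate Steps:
O(H) = (-3 + H)*(4 + H) (O(H) = (4 + H)*(-3 + H) = (-3 + H)*(4 + H))
h = -34202780/149194183 (h = -16105*(-1/21347) - 6875*1/6989 = 16105/21347 - 6875/6989 = -34202780/149194183 ≈ -0.22925)
J = 10944 (J = (-12 + 12 + 12²)*76 = (-12 + 12 + 144)*76 = 144*76 = 10944)
J + h = 10944 - 34202780/149194183 = 1632746935972/149194183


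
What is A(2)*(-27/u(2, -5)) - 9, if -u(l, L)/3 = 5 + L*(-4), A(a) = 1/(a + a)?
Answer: -891/100 ≈ -8.9100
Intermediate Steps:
A(a) = 1/(2*a)
u(l, L) = -15 + 12*L (u(l, L) = -3*(5 + L*(-4)) = -3*(5 - 4*L) = -15 + 12*L)
A(2)*(-27/u(2, -5)) - 9 = ((½)/2)*(-27/(-15 + 12*(-5))) - 9 = ((½)*(½))*(-27/(-15 - 60)) - 9 = (-27/(-75))/4 - 9 = (-27*(-1/75))/4 - 9 = (¼)*(9/25) - 9 = 9/100 - 9 = -891/100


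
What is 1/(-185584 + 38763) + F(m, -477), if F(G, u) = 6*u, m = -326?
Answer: -420201703/146821 ≈ -2862.0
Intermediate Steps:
1/(-185584 + 38763) + F(m, -477) = 1/(-185584 + 38763) + 6*(-477) = 1/(-146821) - 2862 = -1/146821 - 2862 = -420201703/146821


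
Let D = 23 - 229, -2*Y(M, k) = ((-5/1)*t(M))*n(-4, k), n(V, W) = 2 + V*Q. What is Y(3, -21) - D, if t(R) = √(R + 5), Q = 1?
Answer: 206 - 10*√2 ≈ 191.86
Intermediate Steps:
t(R) = √(5 + R)
n(V, W) = 2 + V (n(V, W) = 2 + V*1 = 2 + V)
Y(M, k) = -5*√(5 + M) (Y(M, k) = -(-5/1)*√(5 + M)*(2 - 4)/2 = -(-5*1)*√(5 + M)*(-2)/2 = -(-5*√(5 + M))*(-2)/2 = -5*√(5 + M))
D = -206
Y(3, -21) - D = -5*√(5 + 3) - 1*(-206) = -10*√2 + 206 = 206 - 10*√2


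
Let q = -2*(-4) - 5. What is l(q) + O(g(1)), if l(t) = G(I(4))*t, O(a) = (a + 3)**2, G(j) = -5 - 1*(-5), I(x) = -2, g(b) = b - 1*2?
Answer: 4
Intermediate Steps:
g(b) = -2 + b (g(b) = b - 2 = -2 + b)
G(j) = 0 (G(j) = -5 + 5 = 0)
O(a) = (3 + a)**2
q = 3 (q = 8 - 5 = 3)
l(t) = 0 (l(t) = 0*t = 0)
l(q) + O(g(1)) = 0 + (3 + (-2 + 1))**2 = 0 + (3 - 1)**2 = 0 + 2**2 = 0 + 4 = 4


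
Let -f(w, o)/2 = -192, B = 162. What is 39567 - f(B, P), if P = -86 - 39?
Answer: 39183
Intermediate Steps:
P = -125
f(w, o) = 384 (f(w, o) = -2*(-192) = 384)
39567 - f(B, P) = 39567 - 1*384 = 39567 - 384 = 39183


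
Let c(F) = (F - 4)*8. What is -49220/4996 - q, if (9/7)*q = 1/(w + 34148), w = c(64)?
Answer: -3834886603/389253348 ≈ -9.8519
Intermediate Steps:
c(F) = -32 + 8*F (c(F) = (-4 + F)*8 = -32 + 8*F)
w = 480 (w = -32 + 8*64 = -32 + 512 = 480)
q = 7/311652 (q = 7/(9*(480 + 34148)) = (7/9)/34628 = (7/9)*(1/34628) = 7/311652 ≈ 2.2461e-5)
-49220/4996 - q = -49220/4996 - 1*7/311652 = -49220*1/4996 - 7/311652 = -12305/1249 - 7/311652 = -3834886603/389253348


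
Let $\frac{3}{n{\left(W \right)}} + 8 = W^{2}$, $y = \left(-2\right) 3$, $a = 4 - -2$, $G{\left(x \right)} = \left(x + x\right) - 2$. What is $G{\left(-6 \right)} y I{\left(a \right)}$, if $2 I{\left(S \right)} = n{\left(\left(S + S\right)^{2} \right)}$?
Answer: $\frac{63}{10364} \approx 0.0060787$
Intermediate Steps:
$G{\left(x \right)} = -2 + 2 x$ ($G{\left(x \right)} = 2 x - 2 = -2 + 2 x$)
$a = 6$ ($a = 4 + 2 = 6$)
$y = -6$
$n{\left(W \right)} = \frac{3}{-8 + W^{2}}$
$I{\left(S \right)} = \frac{3}{2 \left(-8 + 16 S^{4}\right)}$ ($I{\left(S \right)} = \frac{3 \frac{1}{-8 + \left(\left(S + S\right)^{2}\right)^{2}}}{2} = \frac{3 \frac{1}{-8 + \left(\left(2 S\right)^{2}\right)^{2}}}{2} = \frac{3 \frac{1}{-8 + \left(4 S^{2}\right)^{2}}}{2} = \frac{3 \frac{1}{-8 + 16 S^{4}}}{2} = \frac{3}{2 \left(-8 + 16 S^{4}\right)}$)
$G{\left(-6 \right)} y I{\left(a \right)} = \left(-2 + 2 \left(-6\right)\right) \left(-6\right) \frac{3}{16 \left(-1 + 2 \cdot 6^{4}\right)} = \left(-2 - 12\right) \left(-6\right) \frac{3}{16 \left(-1 + 2 \cdot 1296\right)} = \left(-14\right) \left(-6\right) \frac{3}{16 \left(-1 + 2592\right)} = 84 \frac{3}{16 \cdot 2591} = 84 \cdot \frac{3}{16} \cdot \frac{1}{2591} = 84 \cdot \frac{3}{41456} = \frac{63}{10364}$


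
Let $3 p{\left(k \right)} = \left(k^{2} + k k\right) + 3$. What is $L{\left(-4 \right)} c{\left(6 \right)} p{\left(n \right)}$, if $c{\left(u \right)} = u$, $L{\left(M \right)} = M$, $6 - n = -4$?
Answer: $-1624$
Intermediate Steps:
$n = 10$ ($n = 6 - -4 = 6 + 4 = 10$)
$p{\left(k \right)} = 1 + \frac{2 k^{2}}{3}$ ($p{\left(k \right)} = \frac{\left(k^{2} + k k\right) + 3}{3} = \frac{\left(k^{2} + k^{2}\right) + 3}{3} = \frac{2 k^{2} + 3}{3} = \frac{3 + 2 k^{2}}{3} = 1 + \frac{2 k^{2}}{3}$)
$L{\left(-4 \right)} c{\left(6 \right)} p{\left(n \right)} = \left(-4\right) 6 \left(1 + \frac{2 \cdot 10^{2}}{3}\right) = - 24 \left(1 + \frac{2}{3} \cdot 100\right) = - 24 \left(1 + \frac{200}{3}\right) = \left(-24\right) \frac{203}{3} = -1624$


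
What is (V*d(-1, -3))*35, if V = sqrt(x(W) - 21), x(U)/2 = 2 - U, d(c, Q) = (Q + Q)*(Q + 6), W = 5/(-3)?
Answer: -210*I*sqrt(123) ≈ -2329.0*I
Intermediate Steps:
W = -5/3 (W = 5*(-1/3) = -5/3 ≈ -1.6667)
d(c, Q) = 2*Q*(6 + Q) (d(c, Q) = (2*Q)*(6 + Q) = 2*Q*(6 + Q))
x(U) = 4 - 2*U (x(U) = 2*(2 - U) = 4 - 2*U)
V = I*sqrt(123)/3 (V = sqrt((4 - 2*(-5/3)) - 21) = sqrt((4 + 10/3) - 21) = sqrt(22/3 - 21) = sqrt(-41/3) = I*sqrt(123)/3 ≈ 3.6968*I)
(V*d(-1, -3))*35 = ((I*sqrt(123)/3)*(2*(-3)*(6 - 3)))*35 = ((I*sqrt(123)/3)*(2*(-3)*3))*35 = ((I*sqrt(123)/3)*(-18))*35 = -6*I*sqrt(123)*35 = -210*I*sqrt(123)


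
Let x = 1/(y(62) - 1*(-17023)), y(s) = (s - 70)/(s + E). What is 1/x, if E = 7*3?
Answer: 1412901/83 ≈ 17023.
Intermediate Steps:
E = 21
y(s) = (-70 + s)/(21 + s) (y(s) = (s - 70)/(s + 21) = (-70 + s)/(21 + s))
x = 83/1412901 (x = 1/((-70 + 62)/(21 + 62) - 1*(-17023)) = 1/(-8/83 + 17023) = 1/(1412901/83) = 83/1412901 ≈ 5.8744e-5)
1/x = 1/(83/1412901) = 1412901/83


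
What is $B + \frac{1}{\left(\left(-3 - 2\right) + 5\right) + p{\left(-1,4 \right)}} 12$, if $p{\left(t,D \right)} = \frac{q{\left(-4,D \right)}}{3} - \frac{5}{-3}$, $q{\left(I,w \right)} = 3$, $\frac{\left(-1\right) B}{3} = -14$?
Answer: $\frac{93}{2} \approx 46.5$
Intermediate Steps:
$B = 42$ ($B = \left(-3\right) \left(-14\right) = 42$)
$p{\left(t,D \right)} = \frac{8}{3}$ ($p{\left(t,D \right)} = \frac{3}{3} - \frac{5}{-3} = 3 \cdot \frac{1}{3} - - \frac{5}{3} = 1 + \frac{5}{3} = \frac{8}{3}$)
$B + \frac{1}{\left(\left(-3 - 2\right) + 5\right) + p{\left(-1,4 \right)}} 12 = 42 + \frac{1}{\left(\left(-3 - 2\right) + 5\right) + \frac{8}{3}} \cdot 12 = 42 + \frac{1}{\left(-5 + 5\right) + \frac{8}{3}} \cdot 12 = 42 + \frac{1}{0 + \frac{8}{3}} \cdot 12 = 42 + \frac{1}{\frac{8}{3}} \cdot 12 = 42 + \frac{3}{8} \cdot 12 = 42 + \frac{9}{2} = \frac{93}{2}$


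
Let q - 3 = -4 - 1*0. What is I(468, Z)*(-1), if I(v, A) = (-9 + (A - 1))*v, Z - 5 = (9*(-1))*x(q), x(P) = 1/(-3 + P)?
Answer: 1287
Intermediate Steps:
q = -1 (q = 3 + (-4 - 1*0) = 3 + (-4 + 0) = 3 - 4 = -1)
Z = 29/4 (Z = 5 + (9*(-1))/(-3 - 1) = 5 - 9/(-4) = 5 - 9*(-¼) = 5 + 9/4 = 29/4 ≈ 7.2500)
I(v, A) = v*(-10 + A) (I(v, A) = (-9 + (-1 + A))*v = (-10 + A)*v = v*(-10 + A))
I(468, Z)*(-1) = (468*(-10 + 29/4))*(-1) = (468*(-11/4))*(-1) = -1287*(-1) = 1287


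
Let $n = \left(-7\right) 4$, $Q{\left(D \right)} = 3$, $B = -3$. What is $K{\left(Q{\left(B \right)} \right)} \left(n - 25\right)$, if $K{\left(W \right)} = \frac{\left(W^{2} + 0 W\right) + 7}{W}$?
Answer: $- \frac{848}{3} \approx -282.67$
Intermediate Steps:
$n = -28$
$K{\left(W \right)} = \frac{7 + W^{2}}{W}$ ($K{\left(W \right)} = \frac{\left(W^{2} + 0\right) + 7}{W} = \frac{W^{2} + 7}{W} = \frac{7 + W^{2}}{W}$)
$K{\left(Q{\left(B \right)} \right)} \left(n - 25\right) = \left(3 + \frac{7}{3}\right) \left(-28 - 25\right) = \frac{16}{3} \left(-53\right) = - \frac{848}{3}$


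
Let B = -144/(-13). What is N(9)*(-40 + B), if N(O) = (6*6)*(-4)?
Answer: 54144/13 ≈ 4164.9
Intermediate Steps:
N(O) = -144 (N(O) = 36*(-4) = -144)
B = 144/13 (B = -144*(-1/13) = 144/13 ≈ 11.077)
N(9)*(-40 + B) = -144*(-40 + 144/13) = -144*(-376/13) = 54144/13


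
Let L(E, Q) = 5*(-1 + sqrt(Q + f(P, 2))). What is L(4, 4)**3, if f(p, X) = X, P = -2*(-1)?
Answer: -2375 + 1125*sqrt(6) ≈ 380.68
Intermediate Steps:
P = 2
L(E, Q) = -5 + 5*sqrt(2 + Q) (L(E, Q) = 5*(-1 + sqrt(Q + 2)) = 5*(-1 + sqrt(2 + Q)) = -5 + 5*sqrt(2 + Q))
L(4, 4)**3 = (-5 + 5*sqrt(2 + 4))**3 = (-5 + 5*sqrt(6))**3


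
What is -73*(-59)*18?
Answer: 77526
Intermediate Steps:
-73*(-59)*18 = 4307*18 = 77526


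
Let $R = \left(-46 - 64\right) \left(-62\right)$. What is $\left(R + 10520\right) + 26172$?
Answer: $43512$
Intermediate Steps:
$R = 6820$ ($R = \left(-110\right) \left(-62\right) = 6820$)
$\left(R + 10520\right) + 26172 = \left(6820 + 10520\right) + 26172 = 17340 + 26172 = 43512$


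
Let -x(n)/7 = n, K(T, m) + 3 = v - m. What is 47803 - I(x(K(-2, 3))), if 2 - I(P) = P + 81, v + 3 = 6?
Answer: 47903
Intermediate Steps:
v = 3 (v = -3 + 6 = 3)
K(T, m) = -m (K(T, m) = -3 + (3 - m) = -m)
x(n) = -7*n
I(P) = -79 - P (I(P) = 2 - (P + 81) = 2 - (81 + P) = 2 + (-81 - P) = -79 - P)
47803 - I(x(K(-2, 3))) = 47803 - (-79 - (-7)*(-1*3)) = 47803 - (-79 - (-7)*(-3)) = 47803 - (-79 - 1*21) = 47803 - (-79 - 21) = 47803 - 1*(-100) = 47803 + 100 = 47903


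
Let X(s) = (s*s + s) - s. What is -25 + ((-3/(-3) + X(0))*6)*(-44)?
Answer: -289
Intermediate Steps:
X(s) = s² (X(s) = (s² + s) - s = (s + s²) - s = s²)
-25 + ((-3/(-3) + X(0))*6)*(-44) = -25 + ((-3/(-3) + 0²)*6)*(-44) = -25 + ((-3*(-⅓) + 0)*6)*(-44) = -25 + ((1 + 0)*6)*(-44) = -25 + (1*6)*(-44) = -25 + 6*(-44) = -25 - 264 = -289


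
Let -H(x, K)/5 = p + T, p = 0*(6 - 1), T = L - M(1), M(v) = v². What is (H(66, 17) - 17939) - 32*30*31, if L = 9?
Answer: -47739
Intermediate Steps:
T = 8 (T = 9 - 1*1² = 9 - 1*1 = 9 - 1 = 8)
p = 0 (p = 0*5 = 0)
H(x, K) = -40 (H(x, K) = -5*(0 + 8) = -5*8 = -40)
(H(66, 17) - 17939) - 32*30*31 = (-40 - 17939) - 32*30*31 = -17979 - 960*31 = -17979 - 29760 = -47739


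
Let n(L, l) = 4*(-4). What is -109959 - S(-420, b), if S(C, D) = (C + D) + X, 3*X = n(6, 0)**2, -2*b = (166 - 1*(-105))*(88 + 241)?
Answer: -390269/6 ≈ -65045.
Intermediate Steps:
n(L, l) = -16
b = -89159/2 (b = -(166 - 1*(-105))*(88 + 241)/2 = -(166 + 105)*329/2 = -271*329/2 = -1/2*89159 = -89159/2 ≈ -44580.)
X = 256/3 (X = (1/3)*(-16)**2 = (1/3)*256 = 256/3 ≈ 85.333)
S(C, D) = 256/3 + C + D (S(C, D) = (C + D) + 256/3 = 256/3 + C + D)
-109959 - S(-420, b) = -109959 - (256/3 - 420 - 89159/2) = -109959 - 1*(-269485/6) = -109959 + 269485/6 = -390269/6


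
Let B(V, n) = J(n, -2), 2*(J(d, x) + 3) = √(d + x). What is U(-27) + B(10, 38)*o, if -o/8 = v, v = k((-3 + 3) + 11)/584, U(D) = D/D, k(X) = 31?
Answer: 1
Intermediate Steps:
J(d, x) = -3 + √(d + x)/2
U(D) = 1
B(V, n) = -3 + √(-2 + n)/2 (B(V, n) = -3 + √(n - 2)/2 = -3 + √(-2 + n)/2)
v = 31/584 ≈ 0.053082
o = -31/73 (o = -8*31/584 = -31/73 ≈ -0.42466)
U(-27) + B(10, 38)*o = 1 + (-3 + √(-2 + 38)/2)*(-31/73) = 1 + (-3 + √36/2)*(-31/73) = 1 + (-3 + (½)*6)*(-31/73) = 1 + (-3 + 3)*(-31/73) = 1 + 0*(-31/73) = 1 + 0 = 1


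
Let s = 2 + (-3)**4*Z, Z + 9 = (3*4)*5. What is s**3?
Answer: 70598620637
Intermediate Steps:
Z = 51 (Z = -9 + (3*4)*5 = -9 + 12*5 = -9 + 60 = 51)
s = 4133 (s = 2 + (-3)**4*51 = 2 + 81*51 = 2 + 4131 = 4133)
s**3 = 4133**3 = 70598620637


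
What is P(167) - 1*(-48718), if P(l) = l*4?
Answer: 49386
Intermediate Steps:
P(l) = 4*l
P(167) - 1*(-48718) = 4*167 - 1*(-48718) = 668 + 48718 = 49386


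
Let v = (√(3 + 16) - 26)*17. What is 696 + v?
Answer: 254 + 17*√19 ≈ 328.10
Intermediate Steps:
v = -442 + 17*√19 (v = (√19 - 26)*17 = (-26 + √19)*17 = -442 + 17*√19 ≈ -367.90)
696 + v = 696 + (-442 + 17*√19) = 254 + 17*√19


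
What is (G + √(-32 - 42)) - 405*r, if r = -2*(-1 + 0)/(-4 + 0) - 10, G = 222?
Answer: 8949/2 + I*√74 ≈ 4474.5 + 8.6023*I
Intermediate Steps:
r = -21/2 (r = -(-2)/(-4) - 10 = -(-2)*(-1)/4 - 10 = -2*¼ - 10 = -½ - 10 = -21/2 ≈ -10.500)
(G + √(-32 - 42)) - 405*r = (222 + √(-32 - 42)) - 405*(-21/2) = (222 + √(-74)) + 8505/2 = (222 + I*√74) + 8505/2 = 8949/2 + I*√74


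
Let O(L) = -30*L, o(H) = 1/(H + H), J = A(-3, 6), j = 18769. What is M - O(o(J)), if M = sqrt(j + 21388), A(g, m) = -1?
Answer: -15 + sqrt(40157) ≈ 185.39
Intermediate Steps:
J = -1
o(H) = 1/(2*H)
M = sqrt(40157) (M = sqrt(18769 + 21388) = sqrt(40157) ≈ 200.39)
M - O(o(J)) = sqrt(40157) - (-30)*(1/2)/(-1) = sqrt(40157) - (-30)*(1/2)*(-1) = sqrt(40157) - (-30)*(-1)/2 = sqrt(40157) - 1*15 = sqrt(40157) - 15 = -15 + sqrt(40157)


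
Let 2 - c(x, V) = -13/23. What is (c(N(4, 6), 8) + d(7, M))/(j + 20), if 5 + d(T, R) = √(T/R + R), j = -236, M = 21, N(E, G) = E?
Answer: 7/621 - √3/81 ≈ -0.010111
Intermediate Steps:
c(x, V) = 59/23 (c(x, V) = 2 - (-13)/23 = 2 - 1*(-13/23) = 2 + 13/23 = 59/23)
d(T, R) = -5 + √(R + T/R) (d(T, R) = -5 + √(T/R + R) = -5 + √(R + T/R))
(c(N(4, 6), 8) + d(7, M))/(j + 20) = (59/23 + (-5 + √(21 + 7/21)))/(-236 + 20) = (59/23 + (-5 + √(21 + 7*(1/21))))/(-216) = (59/23 + (-5 + √(21 + ⅓)))*(-1/216) = (59/23 + (-5 + √(64/3)))*(-1/216) = (59/23 + (-5 + 8*√3/3))*(-1/216) = (-56/23 + 8*√3/3)*(-1/216) = 7/621 - √3/81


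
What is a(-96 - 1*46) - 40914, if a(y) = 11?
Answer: -40903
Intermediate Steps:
a(-96 - 1*46) - 40914 = 11 - 40914 = -40903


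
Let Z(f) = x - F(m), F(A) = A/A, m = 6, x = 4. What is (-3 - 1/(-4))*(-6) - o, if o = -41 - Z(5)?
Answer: 121/2 ≈ 60.500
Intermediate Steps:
F(A) = 1
Z(f) = 3 (Z(f) = 4 - 1*1 = 4 - 1 = 3)
o = -44 (o = -41 - 1*3 = -41 - 3 = -44)
(-3 - 1/(-4))*(-6) - o = (-3 - 1/(-4))*(-6) - 1*(-44) = (-3 - 1*(-¼))*(-6) + 44 = (-3 + ¼)*(-6) + 44 = -11/4*(-6) + 44 = 33/2 + 44 = 121/2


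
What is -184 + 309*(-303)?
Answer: -93811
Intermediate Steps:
-184 + 309*(-303) = -184 - 93627 = -93811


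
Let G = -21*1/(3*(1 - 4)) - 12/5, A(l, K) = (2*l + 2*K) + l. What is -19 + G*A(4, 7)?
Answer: -311/15 ≈ -20.733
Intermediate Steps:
A(l, K) = 2*K + 3*l (A(l, K) = (2*K + 2*l) + l = 2*K + 3*l)
G = -1/15 (G = -21/(3*(-3)) - 12*1/5 = -21/(-9) - 12/5 = -21*(-1/9) - 12/5 = 7/3 - 12/5 = -1/15 ≈ -0.066667)
-19 + G*A(4, 7) = -19 - (2*7 + 3*4)/15 = -19 - (14 + 12)/15 = -19 - 1/15*26 = -19 - 26/15 = -311/15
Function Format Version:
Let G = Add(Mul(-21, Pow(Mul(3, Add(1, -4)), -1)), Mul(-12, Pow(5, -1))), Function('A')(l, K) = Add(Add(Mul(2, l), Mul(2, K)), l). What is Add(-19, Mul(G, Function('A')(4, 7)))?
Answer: Rational(-311, 15) ≈ -20.733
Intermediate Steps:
Function('A')(l, K) = Add(Mul(2, K), Mul(3, l)) (Function('A')(l, K) = Add(Add(Mul(2, K), Mul(2, l)), l) = Add(Mul(2, K), Mul(3, l)))
G = Rational(-1, 15) (G = Add(Mul(-21, Pow(Mul(3, -3), -1)), Mul(-12, Rational(1, 5))) = Add(Mul(-21, Pow(-9, -1)), Rational(-12, 5)) = Add(Mul(-21, Rational(-1, 9)), Rational(-12, 5)) = Add(Rational(7, 3), Rational(-12, 5)) = Rational(-1, 15) ≈ -0.066667)
Add(-19, Mul(G, Function('A')(4, 7))) = Add(-19, Mul(Rational(-1, 15), Add(Mul(2, 7), Mul(3, 4)))) = Add(-19, Mul(Rational(-1, 15), Add(14, 12))) = Add(-19, Mul(Rational(-1, 15), 26)) = Add(-19, Rational(-26, 15)) = Rational(-311, 15)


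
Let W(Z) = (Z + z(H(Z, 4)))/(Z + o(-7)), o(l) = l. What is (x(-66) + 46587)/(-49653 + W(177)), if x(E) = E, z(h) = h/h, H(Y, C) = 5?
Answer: -3954285/4220416 ≈ -0.93694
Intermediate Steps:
z(h) = 1
W(Z) = (1 + Z)/(-7 + Z) (W(Z) = (Z + 1)/(Z - 7) = (1 + Z)/(-7 + Z))
(x(-66) + 46587)/(-49653 + W(177)) = (-66 + 46587)/(-49653 + (1 + 177)/(-7 + 177)) = 46521/(-49653 + 178/170) = 46521/(-49653 + (1/170)*178) = 46521/(-49653 + 89/85) = 46521/(-4220416/85) = 46521*(-85/4220416) = -3954285/4220416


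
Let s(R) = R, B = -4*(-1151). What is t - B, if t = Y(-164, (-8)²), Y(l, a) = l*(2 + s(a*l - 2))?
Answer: 1716740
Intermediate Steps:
B = 4604
Y(l, a) = a*l² (Y(l, a) = l*(2 + (a*l - 2)) = l*(2 + (-2 + a*l)) = l*(a*l) = a*l²)
t = 1721344 (t = (-8)²*(-164)² = 64*26896 = 1721344)
t - B = 1721344 - 1*4604 = 1721344 - 4604 = 1716740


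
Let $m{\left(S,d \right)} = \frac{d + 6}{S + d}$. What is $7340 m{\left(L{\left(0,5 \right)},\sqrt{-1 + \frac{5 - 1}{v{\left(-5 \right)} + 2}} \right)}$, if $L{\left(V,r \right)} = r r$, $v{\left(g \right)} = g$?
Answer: $\frac{1677190}{941} + \frac{69730 i \sqrt{21}}{941} \approx 1782.3 + 339.58 i$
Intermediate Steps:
$L{\left(V,r \right)} = r^{2}$
$m{\left(S,d \right)} = \frac{6 + d}{S + d}$
$7340 m{\left(L{\left(0,5 \right)},\sqrt{-1 + \frac{5 - 1}{v{\left(-5 \right)} + 2}} \right)} = 7340 \frac{6 + \sqrt{-1 + \frac{5 - 1}{-5 + 2}}}{5^{2} + \sqrt{-1 + \frac{5 - 1}{-5 + 2}}} = 7340 \frac{6 + \sqrt{-1 + \frac{4}{-3}}}{25 + \sqrt{-1 + \frac{4}{-3}}} = 7340 \frac{6 + \sqrt{-1 + 4 \left(- \frac{1}{3}\right)}}{25 + \sqrt{-1 + 4 \left(- \frac{1}{3}\right)}} = 7340 \frac{6 + \sqrt{-1 - \frac{4}{3}}}{25 + \sqrt{-1 - \frac{4}{3}}} = 7340 \frac{6 + \sqrt{- \frac{7}{3}}}{25 + \sqrt{- \frac{7}{3}}} = 7340 \frac{6 + \frac{i \sqrt{21}}{3}}{25 + \frac{i \sqrt{21}}{3}} = \frac{7340 \left(6 + \frac{i \sqrt{21}}{3}\right)}{25 + \frac{i \sqrt{21}}{3}}$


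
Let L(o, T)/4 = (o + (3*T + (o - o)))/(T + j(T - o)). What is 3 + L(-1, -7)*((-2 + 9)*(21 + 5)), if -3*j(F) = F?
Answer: 16031/5 ≈ 3206.2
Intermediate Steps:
j(F) = -F/3
L(o, T) = 4*(o + 3*T)/(o/3 + 2*T/3) (L(o, T) = 4*((o + (3*T + (o - o)))/(T - (T - o)/3)) = 4*((o + (3*T + 0))/(T + (-T/3 + o/3))) = 4*((o + 3*T)/(o/3 + 2*T/3)) = 4*(o + 3*T)/(o/3 + 2*T/3))
3 + L(-1, -7)*((-2 + 9)*(21 + 5)) = 3 + (12*(-1 + 3*(-7))/(-1 + 2*(-7)))*((-2 + 9)*(21 + 5)) = 3 + (12*(-1 - 21)/(-1 - 14))*(7*26) = 3 + (12*(-22)/(-15))*182 = 3 + (12*(-1/15)*(-22))*182 = 3 + (88/5)*182 = 3 + 16016/5 = 16031/5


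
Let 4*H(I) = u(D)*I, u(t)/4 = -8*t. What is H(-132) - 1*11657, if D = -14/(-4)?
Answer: -7961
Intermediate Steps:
D = 7/2 (D = -14*(-1/4) = 7/2 ≈ 3.5000)
u(t) = -32*t (u(t) = 4*(-8*t) = -32*t)
H(I) = -28*I (H(I) = ((-32*7/2)*I)/4 = (-112*I)/4 = -28*I)
H(-132) - 1*11657 = -28*(-132) - 1*11657 = 3696 - 11657 = -7961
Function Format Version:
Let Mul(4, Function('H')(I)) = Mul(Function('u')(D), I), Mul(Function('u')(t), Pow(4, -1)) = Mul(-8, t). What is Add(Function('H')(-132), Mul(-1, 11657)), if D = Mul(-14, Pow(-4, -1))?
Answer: -7961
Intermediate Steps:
D = Rational(7, 2) (D = Mul(-14, Rational(-1, 4)) = Rational(7, 2) ≈ 3.5000)
Function('u')(t) = Mul(-32, t) (Function('u')(t) = Mul(4, Mul(-8, t)) = Mul(-32, t))
Function('H')(I) = Mul(-28, I) (Function('H')(I) = Mul(Rational(1, 4), Mul(Mul(-32, Rational(7, 2)), I)) = Mul(Rational(1, 4), Mul(-112, I)) = Mul(-28, I))
Add(Function('H')(-132), Mul(-1, 11657)) = Add(Mul(-28, -132), Mul(-1, 11657)) = Add(3696, -11657) = -7961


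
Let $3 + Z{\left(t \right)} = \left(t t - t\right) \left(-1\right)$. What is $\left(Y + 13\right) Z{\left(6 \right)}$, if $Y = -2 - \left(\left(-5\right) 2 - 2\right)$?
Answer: $-759$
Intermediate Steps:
$Y = 10$ ($Y = -2 - \left(-10 - 2\right) = -2 - -12 = -2 + 12 = 10$)
$Z{\left(t \right)} = -3 + t - t^{2}$ ($Z{\left(t \right)} = -3 + \left(t t - t\right) \left(-1\right) = -3 + \left(t^{2} - t\right) \left(-1\right) = -3 - \left(t^{2} - t\right) = -3 + t - t^{2}$)
$\left(Y + 13\right) Z{\left(6 \right)} = \left(10 + 13\right) \left(-3 + 6 - 6^{2}\right) = 23 \left(-3 + 6 - 36\right) = 23 \left(-33\right) = -759$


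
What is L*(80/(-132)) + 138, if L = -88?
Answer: 574/3 ≈ 191.33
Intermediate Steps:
L*(80/(-132)) + 138 = -7040/(-132) + 138 = -7040*(-1)/132 + 138 = -88*(-20/33) + 138 = 160/3 + 138 = 574/3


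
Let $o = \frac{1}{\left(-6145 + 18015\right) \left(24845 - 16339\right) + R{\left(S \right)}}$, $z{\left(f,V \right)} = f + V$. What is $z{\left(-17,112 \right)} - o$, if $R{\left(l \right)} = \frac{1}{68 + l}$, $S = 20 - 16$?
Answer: $\frac{690608944823}{7269567841} \approx 95.0$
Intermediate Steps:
$S = 4$
$z{\left(f,V \right)} = V + f$
$o = \frac{72}{7269567841}$ ($o = \frac{1}{\left(-6145 + 18015\right) \left(24845 - 16339\right) + \frac{1}{68 + 4}} = \frac{1}{11870 \cdot 8506 + \frac{1}{72}} = \frac{1}{100966220 + \frac{1}{72}} = \frac{1}{\frac{7269567841}{72}} = \frac{72}{7269567841} \approx 9.9043 \cdot 10^{-9}$)
$z{\left(-17,112 \right)} - o = \left(112 - 17\right) - \frac{72}{7269567841} = 95 - \frac{72}{7269567841} = \frac{690608944823}{7269567841}$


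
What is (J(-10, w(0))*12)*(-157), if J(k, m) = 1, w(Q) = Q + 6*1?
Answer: -1884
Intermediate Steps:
w(Q) = 6 + Q (w(Q) = Q + 6 = 6 + Q)
(J(-10, w(0))*12)*(-157) = (1*12)*(-157) = 12*(-157) = -1884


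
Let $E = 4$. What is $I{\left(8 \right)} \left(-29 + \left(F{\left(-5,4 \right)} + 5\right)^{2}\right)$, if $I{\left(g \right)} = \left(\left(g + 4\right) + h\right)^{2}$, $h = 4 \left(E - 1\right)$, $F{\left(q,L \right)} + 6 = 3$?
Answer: $-14400$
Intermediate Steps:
$F{\left(q,L \right)} = -3$ ($F{\left(q,L \right)} = -6 + 3 = -3$)
$h = 12$ ($h = 4 \left(4 - 1\right) = 4 \cdot 3 = 12$)
$I{\left(g \right)} = \left(16 + g\right)^{2}$ ($I{\left(g \right)} = \left(\left(g + 4\right) + 12\right)^{2} = \left(\left(4 + g\right) + 12\right)^{2} = \left(16 + g\right)^{2}$)
$I{\left(8 \right)} \left(-29 + \left(F{\left(-5,4 \right)} + 5\right)^{2}\right) = \left(16 + 8\right)^{2} \left(-29 + \left(-3 + 5\right)^{2}\right) = 24^{2} \left(-29 + 2^{2}\right) = 576 \left(-29 + 4\right) = 576 \left(-25\right) = -14400$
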